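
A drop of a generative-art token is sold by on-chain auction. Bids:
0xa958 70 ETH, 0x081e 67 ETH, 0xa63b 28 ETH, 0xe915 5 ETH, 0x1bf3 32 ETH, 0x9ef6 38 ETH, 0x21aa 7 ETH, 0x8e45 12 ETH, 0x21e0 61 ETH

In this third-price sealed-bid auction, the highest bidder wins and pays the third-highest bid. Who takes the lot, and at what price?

Rule: the highest bidder wins and pays the third-highest bid.
Sorting bids: 70 (0xa958) > 67 (0x081e) > 61 (0x21e0) > 38 (0x9ef6) > 32 (0x1bf3) > 28 (0xa63b) > …
0xa958 wins; payment is bid #3 in the ranking = 61 ETH.

0xa958 pays 61 ETH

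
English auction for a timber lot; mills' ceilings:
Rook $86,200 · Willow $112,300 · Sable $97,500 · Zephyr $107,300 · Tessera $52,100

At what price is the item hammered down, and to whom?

Sorting limits: 112,300 (Willow) > 107,300 (Zephyr) > 97,500 (Sable) > 86,200 (Rook) > 52,100 (Tessera)
Zephyr is the last rival to drop out, at $107,300; Willow remains and wins at that price.

Willow wins at $107,300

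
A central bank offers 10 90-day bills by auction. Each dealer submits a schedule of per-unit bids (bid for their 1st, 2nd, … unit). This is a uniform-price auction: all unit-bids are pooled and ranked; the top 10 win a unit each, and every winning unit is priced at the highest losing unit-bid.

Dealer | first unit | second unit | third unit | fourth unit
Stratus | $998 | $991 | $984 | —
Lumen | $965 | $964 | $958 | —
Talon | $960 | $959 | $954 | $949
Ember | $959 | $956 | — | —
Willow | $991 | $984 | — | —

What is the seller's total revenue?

Total revenue: $9,580

Merging the schedules and taking the best 10: 998 (Stratus-1), 991 (Stratus-2), 991 (Willow-1), 984 (Stratus-3), 984 (Willow-2), 965 (Lumen-1), 964 (Lumen-2), 960 (Talon-1), 959 (Talon-2), 959 (Ember-1)
First bid not allocated: $958.
Allocation: Ember 1, Lumen 2, Stratus 3, Talon 2, Willow 2. Every unit priced at $958.
Revenue = 10 × 958 = $9,580.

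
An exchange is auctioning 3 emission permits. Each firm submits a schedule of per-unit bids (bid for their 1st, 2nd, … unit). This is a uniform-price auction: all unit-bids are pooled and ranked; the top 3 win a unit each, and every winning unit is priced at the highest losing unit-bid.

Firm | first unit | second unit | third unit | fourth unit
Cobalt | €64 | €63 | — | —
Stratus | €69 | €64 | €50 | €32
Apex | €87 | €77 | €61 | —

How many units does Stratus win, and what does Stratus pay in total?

Stratus: 1 unit, pays €64

Merging the schedules and taking the best 3: 87 (Apex-1), 77 (Apex-2), 69 (Stratus-1)
The (k+1)-th unit-bid is €64.
Stratus wins 1 unit(s) at €64 each.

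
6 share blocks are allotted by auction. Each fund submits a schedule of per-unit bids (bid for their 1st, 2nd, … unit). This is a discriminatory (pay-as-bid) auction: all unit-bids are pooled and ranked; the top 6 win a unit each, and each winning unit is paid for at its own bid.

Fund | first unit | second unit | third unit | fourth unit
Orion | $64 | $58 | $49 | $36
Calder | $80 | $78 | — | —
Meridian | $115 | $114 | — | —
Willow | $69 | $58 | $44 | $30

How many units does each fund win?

Merging the schedules and taking the best 6: 115 (Meridian-1), 114 (Meridian-2), 80 (Calder-1), 78 (Calder-2), 69 (Willow-1), 64 (Orion-1)
Next rejected bid: $58 (not a price — pay-as-bid).
Allocation: Calder 2, Meridian 2, Orion 1, Willow 1.

Calder 2, Meridian 2, Orion 1, Willow 1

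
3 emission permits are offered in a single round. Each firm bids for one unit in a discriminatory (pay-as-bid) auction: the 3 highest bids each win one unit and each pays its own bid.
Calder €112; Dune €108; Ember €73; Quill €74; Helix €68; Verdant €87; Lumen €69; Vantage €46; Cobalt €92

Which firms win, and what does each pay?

Bids ranked high→low: 112 (Calder), 108 (Dune), 92 (Cobalt), 87 (Verdant), 74 (Quill), …
The 3 highest are Calder, Dune, Cobalt.
Each winner pays its own bid: Calder €112, Dune €108, Cobalt €92.

Calder €112, Dune €108, Cobalt €92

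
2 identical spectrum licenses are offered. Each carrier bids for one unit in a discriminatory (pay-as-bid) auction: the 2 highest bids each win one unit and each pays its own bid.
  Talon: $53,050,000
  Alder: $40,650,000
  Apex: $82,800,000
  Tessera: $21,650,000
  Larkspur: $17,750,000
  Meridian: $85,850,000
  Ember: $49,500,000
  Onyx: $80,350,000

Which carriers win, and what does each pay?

Meridian $85,850,000, Apex $82,800,000

Ordering the bids: 85,850,000 (Meridian), 82,800,000 (Apex), 80,350,000 (Onyx), 53,050,000 (Talon), …
Top 2: Meridian, Apex.
Each winner pays its own bid: Meridian $85,850,000, Apex $82,800,000.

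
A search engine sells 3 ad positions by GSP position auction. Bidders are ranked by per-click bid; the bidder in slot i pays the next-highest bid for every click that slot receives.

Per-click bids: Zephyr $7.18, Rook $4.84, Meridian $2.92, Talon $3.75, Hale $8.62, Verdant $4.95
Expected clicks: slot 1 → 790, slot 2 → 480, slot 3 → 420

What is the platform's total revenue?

Total revenue: $10081.00

Sorting advertisers: $8.62 (Hale) > $7.18 (Zephyr) > $4.95 (Verdant) > $4.84 (Rook) > …
Slot 1: Hale pays $7.18 × 790 = $5672.20
Slot 2: Zephyr pays $4.95 × 480 = $2376.00
Slot 3: Verdant pays $4.84 × 420 = $2032.80
Total = $10081.00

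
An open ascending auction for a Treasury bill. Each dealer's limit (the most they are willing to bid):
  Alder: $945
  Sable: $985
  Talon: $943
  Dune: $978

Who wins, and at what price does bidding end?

Sable wins at $978

Open ascending-bid auction: the price rises until one bidder remains; the winner pays the price at which the last rival dropped out.
Limits in order: 985 (Sable) > 978 (Dune) > 945 (Alder) > 943 (Talon)
Once the price passes $978, only Sable is left; the hammer falls at Dune's limit of $978.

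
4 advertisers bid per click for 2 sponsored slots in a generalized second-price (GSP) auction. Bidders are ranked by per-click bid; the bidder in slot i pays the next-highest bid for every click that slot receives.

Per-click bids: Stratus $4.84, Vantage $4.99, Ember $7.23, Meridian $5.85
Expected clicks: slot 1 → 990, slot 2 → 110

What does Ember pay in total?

Ember pays $5791.50

Sorting advertisers: $7.23 (Ember) > $5.85 (Meridian) > $4.99 (Vantage) > …
Ember holds slot 1 → pays next bid $5.85 × 990 clicks = $5791.50.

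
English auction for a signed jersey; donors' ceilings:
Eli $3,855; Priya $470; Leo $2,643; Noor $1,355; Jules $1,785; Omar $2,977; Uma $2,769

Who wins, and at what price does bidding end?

Sorting limits: 3,855 (Eli) > 2,977 (Omar) > 2,769 (Uma) > 2,643 (Leo) > 1,785 (Jules) > 1,355 (Noor) > …
Omar is the last rival to drop out, at $2,977; Eli remains and wins at that price.

Eli wins at $2,977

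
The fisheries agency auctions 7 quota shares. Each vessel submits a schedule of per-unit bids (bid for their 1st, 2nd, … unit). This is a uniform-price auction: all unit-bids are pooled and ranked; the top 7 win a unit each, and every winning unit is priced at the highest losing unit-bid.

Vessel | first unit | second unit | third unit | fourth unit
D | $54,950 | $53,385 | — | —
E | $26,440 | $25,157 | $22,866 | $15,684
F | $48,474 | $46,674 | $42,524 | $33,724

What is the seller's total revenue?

Merging the schedules and taking the best 7: 54,950 (D-1), 53,385 (D-2), 48,474 (F-1), 46,674 (F-2), 42,524 (F-3), 33,724 (F-4), 26,440 (E-1)
The (k+1)-th unit-bid is $25,157.
Allocation: D 2, E 1, F 4. Every unit priced at $25,157.
Revenue = 7 × 25,157 = $176,099.

Total revenue: $176,099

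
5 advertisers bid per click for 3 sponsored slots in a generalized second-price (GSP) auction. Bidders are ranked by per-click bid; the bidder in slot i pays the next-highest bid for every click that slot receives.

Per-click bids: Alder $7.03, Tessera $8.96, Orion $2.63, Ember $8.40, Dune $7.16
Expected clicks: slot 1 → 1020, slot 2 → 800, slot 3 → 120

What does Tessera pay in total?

Tessera pays $8568.00

Per-click bids in order: $8.96 (Tessera) > $8.40 (Ember) > $7.16 (Dune) > $7.03 (Alder) > …
Tessera holds slot 1 → pays next bid $8.40 × 1020 clicks = $8568.00.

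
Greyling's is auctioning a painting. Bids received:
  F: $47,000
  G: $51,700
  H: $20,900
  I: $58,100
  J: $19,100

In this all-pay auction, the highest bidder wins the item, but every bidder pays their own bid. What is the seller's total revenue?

Total revenue: $196,800

All-pay auction: the highest bidder wins the item, but every bidder pays their own bid.
Sorting bids: 58,100 (I) > 51,700 (G) > 47,000 (F) > 20,900 (H) > 19,100 (J)
I wins with the top bid; all bids are sunk regardless.
Every bidder forfeits their bid regardless of winning.
Revenue = 47,000 + 51,700 + 20,900 + 58,100 + 19,100 = $196,800.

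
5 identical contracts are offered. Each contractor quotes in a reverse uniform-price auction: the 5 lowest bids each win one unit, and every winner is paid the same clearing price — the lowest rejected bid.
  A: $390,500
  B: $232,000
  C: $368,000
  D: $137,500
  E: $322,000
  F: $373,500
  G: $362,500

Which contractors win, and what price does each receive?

D, B, E, G, C; each is paid $373,500

Ordering the bids: 137,500 (D), 232,000 (B), 322,000 (E), 362,500 (G), 368,000 (C), 373,500 (F), 390,500 (A)
Lowest 5: D, B, E, G, C.
Lowest unsuccessful bid: $373,500 → clearing price.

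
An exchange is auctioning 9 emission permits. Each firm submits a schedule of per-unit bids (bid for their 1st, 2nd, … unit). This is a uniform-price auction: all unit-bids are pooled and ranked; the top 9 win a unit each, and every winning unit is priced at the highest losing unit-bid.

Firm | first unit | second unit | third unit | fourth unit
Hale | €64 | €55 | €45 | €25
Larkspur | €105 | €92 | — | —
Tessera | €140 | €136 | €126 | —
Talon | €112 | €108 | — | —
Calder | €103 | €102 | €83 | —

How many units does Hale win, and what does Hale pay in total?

Merging the schedules and taking the best 9: 140 (Tessera-1), 136 (Tessera-2), 126 (Tessera-3), 112 (Talon-1), 108 (Talon-2), 105 (Larkspur-1), 103 (Calder-1), 102 (Calder-2), 92 (Larkspur-2)
Highest rejected unit-bid = €83.
Hale wins 0 unit(s) at €83 each.

Hale: 0 units, pays €0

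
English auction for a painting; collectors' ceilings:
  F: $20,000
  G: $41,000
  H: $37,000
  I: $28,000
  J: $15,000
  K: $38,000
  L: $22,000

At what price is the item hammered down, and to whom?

G wins at $38,000

Ascending (English) auction: the price rises until one bidder remains; the winner pays the price at which the last rival dropped out.
Sorting limits: 41,000 (G) > 38,000 (K) > 37,000 (H) > 28,000 (I) > 22,000 (L) > 20,000 (F) > …
K is the last rival to drop out, at $38,000; G remains and wins at that price.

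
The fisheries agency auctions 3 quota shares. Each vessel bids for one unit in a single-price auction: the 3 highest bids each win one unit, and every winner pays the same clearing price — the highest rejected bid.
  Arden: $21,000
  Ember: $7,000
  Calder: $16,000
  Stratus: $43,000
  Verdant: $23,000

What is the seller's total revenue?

Bids ranked high→low: 43,000 (Stratus), 23,000 (Verdant), 21,000 (Arden), 16,000 (Calder), 7,000 (Ember)
Top 3: Stratus, Verdant, Arden.
Highest unsuccessful bid: $16,000 → clearing price.
Total revenue = 3 × $16,000 = $48,000.

Total revenue: $48,000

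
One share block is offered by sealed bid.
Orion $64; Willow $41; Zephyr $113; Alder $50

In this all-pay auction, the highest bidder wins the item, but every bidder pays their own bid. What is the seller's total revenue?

Rule: the highest bidder wins the item, but every bidder pays their own bid.
Sorting bids: 113 (Zephyr) > 64 (Orion) > 50 (Alder) > 41 (Willow)
Zephyr wins with the top bid; all bids are sunk regardless.
Every bidder forfeits their bid regardless of winning.
Revenue = 64 + 41 + 113 + 50 = $268.

Total revenue: $268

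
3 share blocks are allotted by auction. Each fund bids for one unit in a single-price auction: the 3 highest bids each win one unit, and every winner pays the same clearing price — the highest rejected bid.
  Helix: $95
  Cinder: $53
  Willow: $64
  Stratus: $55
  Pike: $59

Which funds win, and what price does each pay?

Ordering the bids: 95 (Helix), 64 (Willow), 59 (Pike), 55 (Stratus), 53 (Cinder)
The 3 highest are Helix, Willow, Pike.
Highest unsuccessful bid: $55 → clearing price.

Helix, Willow, Pike; each pays $55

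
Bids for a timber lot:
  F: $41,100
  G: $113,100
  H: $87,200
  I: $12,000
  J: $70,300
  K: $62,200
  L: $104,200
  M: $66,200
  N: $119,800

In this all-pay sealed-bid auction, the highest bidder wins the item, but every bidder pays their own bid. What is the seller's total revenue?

Total revenue: $676,100

All-pay sealed-bid auction: the highest bidder wins the item, but every bidder pays their own bid.
Bids ranked: 119,800 (N) > 113,100 (G) > 104,200 (L) > 87,200 (H) > 70,300 (J) > 66,200 (M) > …
Every bidder forfeits their bid regardless of winning.
Revenue = 41,100 + 113,100 + 87,200 + 12,000 + 70,300 + 62,200 + 104,200 + 66,200 + 119,800 = $676,100.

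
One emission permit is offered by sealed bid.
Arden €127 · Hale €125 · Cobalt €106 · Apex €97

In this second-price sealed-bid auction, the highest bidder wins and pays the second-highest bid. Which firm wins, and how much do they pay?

Arden pays €125

Sorting bids: 127 (Arden) > 125 (Hale) > 106 (Cobalt) > 97 (Apex)
Arden is highest; pays the second-highest bid, €125.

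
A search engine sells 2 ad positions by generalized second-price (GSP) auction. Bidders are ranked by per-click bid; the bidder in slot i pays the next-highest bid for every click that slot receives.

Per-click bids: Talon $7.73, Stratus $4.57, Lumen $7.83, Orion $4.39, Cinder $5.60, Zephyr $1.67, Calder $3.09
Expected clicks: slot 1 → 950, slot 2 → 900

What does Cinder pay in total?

Ranked by bid: $7.83 (Lumen) > $7.73 (Talon) > $5.60 (Cinder) > …
Cinder ranks below slot 2 → no slot, pays nothing.

Cinder pays $0.00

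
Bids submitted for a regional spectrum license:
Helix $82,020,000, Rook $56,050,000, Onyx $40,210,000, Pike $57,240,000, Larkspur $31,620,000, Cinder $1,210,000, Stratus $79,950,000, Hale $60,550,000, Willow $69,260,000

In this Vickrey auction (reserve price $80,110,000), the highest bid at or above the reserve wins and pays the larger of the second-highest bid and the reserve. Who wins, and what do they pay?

Helix pays $80,110,000

Rule: the highest bid at or above the reserve wins and pays the larger of the second-highest bid and the reserve.
Bids in order: 82,020,000 (Helix) > 79,950,000 (Stratus) > 69,260,000 (Willow) > 60,550,000 (Hale) > 57,240,000 (Pike) > 56,050,000 (Rook) > …
Highest eligible bid: Helix at $82,020,000.
max(second-highest $79,950,000, reserve $80,110,000) = $80,110,000.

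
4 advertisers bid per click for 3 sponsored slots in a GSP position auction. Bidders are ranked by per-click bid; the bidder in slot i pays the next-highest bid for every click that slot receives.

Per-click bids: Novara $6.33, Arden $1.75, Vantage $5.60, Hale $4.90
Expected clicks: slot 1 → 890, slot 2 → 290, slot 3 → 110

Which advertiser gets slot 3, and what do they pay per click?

Hale; $1.75 per click

Ranked by bid: $6.33 (Novara) > $5.60 (Vantage) > $4.90 (Hale) > $1.75 (Arden)
Slot 3 goes to the third-ranked bidder, Hale, who pays the next bid down: $1.75/click.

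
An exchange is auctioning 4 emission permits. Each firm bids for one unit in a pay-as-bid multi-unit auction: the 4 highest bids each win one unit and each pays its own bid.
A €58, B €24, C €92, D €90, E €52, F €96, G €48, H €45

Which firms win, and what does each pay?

Sorting: 96 (F), 92 (C), 90 (D), 58 (A), 52 (E), 48 (G), …
Winners (4 units): F, C, D, A.
Each winner pays its own bid: F €96, C €92, D €90, A €58.

F €96, C €92, D €90, A €58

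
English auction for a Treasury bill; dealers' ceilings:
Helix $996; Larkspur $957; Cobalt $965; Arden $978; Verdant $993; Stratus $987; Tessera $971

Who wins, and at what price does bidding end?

Open ascending-bid auction: the price rises until one bidder remains; the winner pays the price at which the last rival dropped out.
Limits ranked: 996 (Helix) > 993 (Verdant) > 987 (Stratus) > 978 (Arden) > 971 (Tessera) > 965 (Cobalt) > …
Verdant is the last rival to drop out, at $993; Helix remains and wins at that price.

Helix wins at $993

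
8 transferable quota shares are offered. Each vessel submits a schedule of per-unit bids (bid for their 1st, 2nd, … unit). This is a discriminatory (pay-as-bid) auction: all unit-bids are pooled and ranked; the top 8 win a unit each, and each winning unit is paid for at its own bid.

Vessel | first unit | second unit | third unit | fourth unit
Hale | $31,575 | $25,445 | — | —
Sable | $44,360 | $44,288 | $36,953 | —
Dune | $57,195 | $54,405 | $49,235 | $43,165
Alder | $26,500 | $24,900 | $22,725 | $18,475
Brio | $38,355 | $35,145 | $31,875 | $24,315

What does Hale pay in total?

Hale pays $0

Pooled unit-bids ranked (top 8): 57,195 (Dune-1), 54,405 (Dune-2), 49,235 (Dune-3), 44,360 (Sable-1), 44,288 (Sable-2), 43,165 (Dune-4), 38,355 (Brio-1), 36,953 (Sable-3)
Next rejected bid: $35,145 (not a price — pay-as-bid).
Hale wins no units.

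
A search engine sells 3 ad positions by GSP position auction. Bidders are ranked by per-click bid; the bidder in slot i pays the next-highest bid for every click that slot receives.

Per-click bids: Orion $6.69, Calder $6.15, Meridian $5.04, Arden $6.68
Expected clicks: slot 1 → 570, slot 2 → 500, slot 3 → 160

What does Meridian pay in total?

Ranked by bid: $6.69 (Orion) > $6.68 (Arden) > $6.15 (Calder) > $5.04 (Meridian)
Meridian ranks below slot 3 → no slot, pays nothing.

Meridian pays $0.00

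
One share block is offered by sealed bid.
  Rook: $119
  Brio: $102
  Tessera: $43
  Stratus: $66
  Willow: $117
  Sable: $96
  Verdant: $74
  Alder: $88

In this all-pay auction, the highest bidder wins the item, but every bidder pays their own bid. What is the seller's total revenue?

Bids in order: 119 (Rook) > 117 (Willow) > 102 (Brio) > 96 (Sable) > 88 (Alder) > 74 (Verdant) > …
Rook wins with the top bid; all bids are sunk regardless.
Every bidder forfeits their bid regardless of winning.
Revenue = 119 + 102 + 43 + 66 + 117 + 96 + 74 + 88 = $705.

Total revenue: $705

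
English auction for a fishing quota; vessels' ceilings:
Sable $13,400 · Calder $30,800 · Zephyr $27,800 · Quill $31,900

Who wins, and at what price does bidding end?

Quill wins at $30,800

Sorting limits: 31,900 (Quill) > 30,800 (Calder) > 27,800 (Zephyr) > 13,400 (Sable)
Bidding ends when Calder exits at $30,800; Quill takes it.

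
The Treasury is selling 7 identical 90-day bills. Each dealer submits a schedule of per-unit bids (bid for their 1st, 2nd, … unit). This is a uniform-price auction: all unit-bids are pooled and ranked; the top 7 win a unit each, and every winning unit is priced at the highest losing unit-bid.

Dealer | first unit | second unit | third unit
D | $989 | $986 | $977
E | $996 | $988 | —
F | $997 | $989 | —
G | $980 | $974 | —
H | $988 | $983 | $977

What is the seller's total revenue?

Total revenue: $6,881

All unit-bids, highest first — top 7: 997 (F-1), 996 (E-1), 989 (D-1), 989 (F-2), 988 (E-2), 988 (H-1), 986 (D-2)
Highest rejected unit-bid = $983.
Allocation: D 2, E 2, F 2, H 1. Every unit priced at $983.
Revenue = 7 × 983 = $6,881.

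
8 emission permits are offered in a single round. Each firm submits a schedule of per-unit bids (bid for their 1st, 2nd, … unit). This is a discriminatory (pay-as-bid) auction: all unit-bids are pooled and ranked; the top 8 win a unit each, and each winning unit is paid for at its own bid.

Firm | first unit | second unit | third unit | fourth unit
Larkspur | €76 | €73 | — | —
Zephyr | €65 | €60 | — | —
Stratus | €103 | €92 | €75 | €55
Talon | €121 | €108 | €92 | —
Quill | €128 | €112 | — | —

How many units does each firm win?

Larkspur 1, Quill 2, Stratus 2, Talon 3

Merging the schedules and taking the best 8: 128 (Quill-1), 121 (Talon-1), 112 (Quill-2), 108 (Talon-2), 103 (Stratus-1), 92 (Stratus-2), 92 (Talon-3), 76 (Larkspur-1)
Next rejected bid: €75 (not a price — pay-as-bid).
Allocation: Larkspur 1, Quill 2, Stratus 2, Talon 3.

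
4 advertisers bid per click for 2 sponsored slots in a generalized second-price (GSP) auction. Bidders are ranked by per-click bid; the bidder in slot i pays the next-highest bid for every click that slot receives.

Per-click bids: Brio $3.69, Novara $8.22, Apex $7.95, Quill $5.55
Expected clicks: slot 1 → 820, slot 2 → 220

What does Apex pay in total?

Apex pays $1221.00

Sorting advertisers: $8.22 (Novara) > $7.95 (Apex) > $5.55 (Quill) > …
Apex holds slot 2 → pays next bid $5.55 × 220 clicks = $1221.00.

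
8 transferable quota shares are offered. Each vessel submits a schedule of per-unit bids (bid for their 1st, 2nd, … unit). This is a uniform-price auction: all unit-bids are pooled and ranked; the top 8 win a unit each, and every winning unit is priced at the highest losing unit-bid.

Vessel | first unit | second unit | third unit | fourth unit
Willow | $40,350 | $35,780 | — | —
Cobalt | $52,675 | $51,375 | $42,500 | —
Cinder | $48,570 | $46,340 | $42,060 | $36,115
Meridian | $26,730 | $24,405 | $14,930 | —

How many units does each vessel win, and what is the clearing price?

Pooled unit-bids ranked (top 8): 52,675 (Cobalt-1), 51,375 (Cobalt-2), 48,570 (Cinder-1), 46,340 (Cinder-2), 42,500 (Cobalt-3), 42,060 (Cinder-3), 40,350 (Willow-1), 36,115 (Cinder-4)
First bid not allocated: $35,780.
Allocation: Cinder 4, Cobalt 3, Willow 1.

Cinder 4, Cobalt 3, Willow 1; clearing price $35,780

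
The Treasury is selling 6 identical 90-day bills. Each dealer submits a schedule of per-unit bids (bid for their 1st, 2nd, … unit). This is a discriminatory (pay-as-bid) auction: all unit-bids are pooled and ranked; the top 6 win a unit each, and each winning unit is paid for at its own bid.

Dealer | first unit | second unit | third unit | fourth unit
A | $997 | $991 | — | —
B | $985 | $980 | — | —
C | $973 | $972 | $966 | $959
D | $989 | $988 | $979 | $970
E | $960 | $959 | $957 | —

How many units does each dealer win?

All unit-bids, highest first — top 6: 997 (A-1), 991 (A-2), 989 (D-1), 988 (D-2), 985 (B-1), 980 (B-2)
Next rejected bid: $979 (not a price — pay-as-bid).
Allocation: A 2, B 2, D 2.

A 2, B 2, D 2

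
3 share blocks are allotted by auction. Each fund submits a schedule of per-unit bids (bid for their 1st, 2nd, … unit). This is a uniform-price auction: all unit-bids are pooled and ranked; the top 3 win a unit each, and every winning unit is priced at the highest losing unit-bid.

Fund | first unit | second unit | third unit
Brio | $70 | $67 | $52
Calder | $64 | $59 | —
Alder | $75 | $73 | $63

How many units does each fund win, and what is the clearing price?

All unit-bids, highest first — top 3: 75 (Alder-1), 73 (Alder-2), 70 (Brio-1)
First bid not allocated: $67.
Allocation: Alder 2, Brio 1.

Alder 2, Brio 1; clearing price $67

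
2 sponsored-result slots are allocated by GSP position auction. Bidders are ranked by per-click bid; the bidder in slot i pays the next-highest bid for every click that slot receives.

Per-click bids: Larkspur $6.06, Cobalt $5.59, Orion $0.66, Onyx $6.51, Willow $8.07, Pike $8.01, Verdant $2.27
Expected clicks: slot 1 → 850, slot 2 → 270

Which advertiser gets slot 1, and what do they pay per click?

Sorting advertisers: $8.07 (Willow) > $8.01 (Pike) > $6.51 (Onyx) > …
Slot 1 goes to the first-ranked bidder, Willow, who pays the next bid down: $8.01/click.

Willow; $8.01 per click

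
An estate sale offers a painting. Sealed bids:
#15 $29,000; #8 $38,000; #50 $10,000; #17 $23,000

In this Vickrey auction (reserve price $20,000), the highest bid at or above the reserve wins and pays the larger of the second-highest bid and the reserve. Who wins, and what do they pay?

Vickrey auction (reserve price $20,000): the highest bid at or above the reserve wins and pays the larger of the second-highest bid and the reserve.
Bids in order: 38,000 (#8) > 29,000 (#15) > 23,000 (#17) > 10,000 (#50)
Highest eligible bid: #8 at $38,000.
max(second-highest $29,000, reserve $20,000) = $29,000; the reserve does not bind.

#8 pays $29,000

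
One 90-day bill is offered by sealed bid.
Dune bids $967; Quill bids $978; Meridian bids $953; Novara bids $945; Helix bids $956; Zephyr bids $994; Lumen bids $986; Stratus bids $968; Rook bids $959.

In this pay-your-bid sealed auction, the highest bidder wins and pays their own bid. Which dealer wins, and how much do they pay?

Zephyr pays $994

Sorting bids: 994 (Zephyr) > 986 (Lumen) > 978 (Quill) > 968 (Stratus) > 967 (Dune) > 959 (Rook) > …
Zephyr is highest → pays own bid, $994.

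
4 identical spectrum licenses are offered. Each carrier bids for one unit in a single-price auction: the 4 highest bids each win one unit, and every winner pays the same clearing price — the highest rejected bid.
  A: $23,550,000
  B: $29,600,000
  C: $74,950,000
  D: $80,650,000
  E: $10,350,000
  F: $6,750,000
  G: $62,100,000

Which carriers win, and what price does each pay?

Sorting: 80,650,000 (D), 74,950,000 (C), 62,100,000 (G), 29,600,000 (B), 23,550,000 (A), 10,350,000 (E), …
The 4 highest are D, C, G, B.
Clearing price = highest rejected bid = $23,550,000.

D, C, G, B; each pays $23,550,000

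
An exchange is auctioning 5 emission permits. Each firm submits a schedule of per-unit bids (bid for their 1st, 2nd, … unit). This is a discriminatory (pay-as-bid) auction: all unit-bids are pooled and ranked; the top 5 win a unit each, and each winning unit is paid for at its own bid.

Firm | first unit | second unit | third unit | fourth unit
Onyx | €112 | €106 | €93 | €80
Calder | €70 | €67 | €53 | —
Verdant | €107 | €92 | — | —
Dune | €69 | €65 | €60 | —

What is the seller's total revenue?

Total revenue: €510

All unit-bids, highest first — top 5: 112 (Onyx-1), 107 (Verdant-1), 106 (Onyx-2), 93 (Onyx-3), 92 (Verdant-2)
Next rejected bid: €80 (not a price — pay-as-bid).
Each winning unit pays its own bid.
Revenue = 112 + 107 + 106 + 93 + 92 = €510.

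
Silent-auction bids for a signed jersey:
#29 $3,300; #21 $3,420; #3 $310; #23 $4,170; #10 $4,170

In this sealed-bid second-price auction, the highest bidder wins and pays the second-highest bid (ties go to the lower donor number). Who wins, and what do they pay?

#10 pays $4,170

Sealed-bid second-price auction: the highest bidder wins and pays the second-highest bid.
Bids in order: 4,170 (#10) > 4,170 (#23) > 3,420 (#21) > 3,300 (#29) > 310 (#3)
#10 and #23 tie at $4,170; tie-break gives it to #10.
#10 is highest; pays the second-highest bid, $4,170.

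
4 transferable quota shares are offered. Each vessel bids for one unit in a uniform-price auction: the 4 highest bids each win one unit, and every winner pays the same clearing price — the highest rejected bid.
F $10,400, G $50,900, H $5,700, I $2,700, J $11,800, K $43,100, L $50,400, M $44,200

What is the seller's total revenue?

Bids ranked high→low: 50,900 (G), 50,400 (L), 44,200 (M), 43,100 (K), 11,800 (J), 10,400 (F), …
Winners (4 units): G, L, M, K.
First losing bid is J's $11,800, which sets the uniform price.
Total revenue = 4 × $11,800 = $47,200.

Total revenue: $47,200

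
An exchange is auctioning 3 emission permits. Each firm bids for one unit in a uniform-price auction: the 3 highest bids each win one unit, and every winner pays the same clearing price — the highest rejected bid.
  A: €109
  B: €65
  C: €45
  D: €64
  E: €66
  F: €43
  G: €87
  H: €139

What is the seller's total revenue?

Total revenue: €198

Sorting: 139 (H), 109 (A), 87 (G), 66 (E), 65 (B), …
Top 3: H, A, G.
Clearing price = highest rejected bid = €66.
Total revenue = 3 × €66 = €198.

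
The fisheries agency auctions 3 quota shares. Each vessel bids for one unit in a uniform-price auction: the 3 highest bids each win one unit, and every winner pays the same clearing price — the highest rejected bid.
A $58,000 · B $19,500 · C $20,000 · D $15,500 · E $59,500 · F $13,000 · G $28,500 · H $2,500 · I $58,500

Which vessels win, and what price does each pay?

E, I, A; each pays $28,500

Sorting: 59,500 (E), 58,500 (I), 58,000 (A), 28,500 (G), 20,000 (C), …
Winners (3 units): E, I, A.
Highest unsuccessful bid: $28,500 → clearing price.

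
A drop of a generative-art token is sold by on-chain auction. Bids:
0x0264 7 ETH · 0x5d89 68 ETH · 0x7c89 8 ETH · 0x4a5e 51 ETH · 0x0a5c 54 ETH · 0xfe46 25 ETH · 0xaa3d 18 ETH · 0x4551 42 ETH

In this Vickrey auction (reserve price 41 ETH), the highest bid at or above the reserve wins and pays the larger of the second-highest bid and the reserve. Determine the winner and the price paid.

0x5d89 pays 54 ETH

Sorting bids: 68 (0x5d89) > 54 (0x0a5c) > 51 (0x4a5e) > 42 (0x4551) > 25 (0xfe46) > 18 (0xaa3d) > …
Highest eligible bid: 0x5d89 at 68 ETH.
Second-highest bid 54 ETH exceeds the reserve 41 ETH → payment 54 ETH.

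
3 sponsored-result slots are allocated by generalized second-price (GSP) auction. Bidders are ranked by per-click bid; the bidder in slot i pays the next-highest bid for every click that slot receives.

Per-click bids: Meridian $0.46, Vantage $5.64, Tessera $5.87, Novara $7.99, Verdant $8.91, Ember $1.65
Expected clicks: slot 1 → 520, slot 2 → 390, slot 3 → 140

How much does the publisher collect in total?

Total revenue: $7233.70

Sorting advertisers: $8.91 (Verdant) > $7.99 (Novara) > $5.87 (Tessera) > $5.64 (Vantage) > …
Slot 1: Verdant pays $7.99 × 520 = $4154.80
Slot 2: Novara pays $5.87 × 390 = $2289.30
Slot 3: Tessera pays $5.64 × 140 = $789.60
Total = $7233.70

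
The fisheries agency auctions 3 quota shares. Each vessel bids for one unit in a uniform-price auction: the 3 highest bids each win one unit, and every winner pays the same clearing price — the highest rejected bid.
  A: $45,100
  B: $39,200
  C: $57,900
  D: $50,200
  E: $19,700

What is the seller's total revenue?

Total revenue: $117,600

Ordering the bids: 57,900 (C), 50,200 (D), 45,100 (A), 39,200 (B), 19,700 (E)
Top 3: C, D, A.
Highest unsuccessful bid: $39,200 → clearing price.
Total revenue = 3 × $39,200 = $117,600.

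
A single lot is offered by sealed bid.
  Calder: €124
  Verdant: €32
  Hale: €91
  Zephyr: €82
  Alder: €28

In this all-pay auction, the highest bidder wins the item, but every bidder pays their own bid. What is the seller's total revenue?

Sorting bids: 124 (Calder) > 91 (Hale) > 82 (Zephyr) > 32 (Verdant) > 28 (Alder)
Calder wins with the top bid; all bids are sunk regardless.
Every bidder forfeits their bid regardless of winning.
Revenue = 124 + 32 + 91 + 82 + 28 = €357.

Total revenue: €357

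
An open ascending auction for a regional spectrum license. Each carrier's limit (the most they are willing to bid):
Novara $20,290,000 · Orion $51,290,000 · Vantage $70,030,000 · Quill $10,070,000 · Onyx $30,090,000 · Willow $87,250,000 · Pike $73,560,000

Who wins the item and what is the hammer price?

Willow wins at $73,560,000

Sorting limits: 87,250,000 (Willow) > 73,560,000 (Pike) > 70,030,000 (Vantage) > 51,290,000 (Orion) > 30,090,000 (Onyx) > 20,290,000 (Novara) > …
Bidding ends when Pike exits at $73,560,000; Willow takes it.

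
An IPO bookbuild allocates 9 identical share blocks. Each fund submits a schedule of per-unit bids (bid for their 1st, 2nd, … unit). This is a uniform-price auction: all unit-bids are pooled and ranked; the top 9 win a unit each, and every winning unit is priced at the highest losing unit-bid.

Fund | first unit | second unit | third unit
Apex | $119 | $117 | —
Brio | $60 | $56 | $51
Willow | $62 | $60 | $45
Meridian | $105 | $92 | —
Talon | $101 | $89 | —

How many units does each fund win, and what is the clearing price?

Apex 2, Brio 1, Meridian 2, Talon 2, Willow 2; clearing price $56

Pooled unit-bids ranked (top 9): 119 (Apex-1), 117 (Apex-2), 105 (Meridian-1), 101 (Talon-1), 92 (Meridian-2), 89 (Talon-2), 62 (Willow-1), 60 (Brio-1), 60 (Willow-2)
Highest rejected unit-bid = $56.
Allocation: Apex 2, Brio 1, Meridian 2, Talon 2, Willow 2.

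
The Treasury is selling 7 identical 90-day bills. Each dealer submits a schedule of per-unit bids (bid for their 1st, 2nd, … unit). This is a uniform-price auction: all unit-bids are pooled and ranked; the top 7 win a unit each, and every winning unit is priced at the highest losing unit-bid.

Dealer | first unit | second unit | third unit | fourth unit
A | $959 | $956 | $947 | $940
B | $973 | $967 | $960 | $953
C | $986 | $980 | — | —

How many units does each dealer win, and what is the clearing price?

Pooled unit-bids ranked (top 7): 986 (C-1), 980 (C-2), 973 (B-1), 967 (B-2), 960 (B-3), 959 (A-1), 956 (A-2)
The (k+1)-th unit-bid is $953.
Allocation: A 2, B 3, C 2.

A 2, B 3, C 2; clearing price $953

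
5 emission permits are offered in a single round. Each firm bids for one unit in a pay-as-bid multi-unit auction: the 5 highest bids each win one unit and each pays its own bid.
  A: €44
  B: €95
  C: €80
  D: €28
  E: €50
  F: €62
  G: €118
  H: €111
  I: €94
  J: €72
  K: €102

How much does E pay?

E pays €0

Ordering the bids: 118 (G), 111 (H), 102 (K), 95 (B), 94 (I), 80 (C), 72 (J), …
The 5 highest are G, H, K, B, I.
E does not win → €0.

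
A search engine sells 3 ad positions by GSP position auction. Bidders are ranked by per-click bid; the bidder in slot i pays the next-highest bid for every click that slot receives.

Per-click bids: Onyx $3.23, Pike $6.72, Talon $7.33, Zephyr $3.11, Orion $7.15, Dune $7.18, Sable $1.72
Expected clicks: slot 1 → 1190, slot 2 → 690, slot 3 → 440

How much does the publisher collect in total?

Total revenue: $16434.50

Per-click bids in order: $7.33 (Talon) > $7.18 (Dune) > $7.15 (Orion) > $6.72 (Pike) > …
Slot 1: Talon pays $7.18 × 1190 = $8544.20
Slot 2: Dune pays $7.15 × 690 = $4933.50
Slot 3: Orion pays $6.72 × 440 = $2956.80
Total = $16434.50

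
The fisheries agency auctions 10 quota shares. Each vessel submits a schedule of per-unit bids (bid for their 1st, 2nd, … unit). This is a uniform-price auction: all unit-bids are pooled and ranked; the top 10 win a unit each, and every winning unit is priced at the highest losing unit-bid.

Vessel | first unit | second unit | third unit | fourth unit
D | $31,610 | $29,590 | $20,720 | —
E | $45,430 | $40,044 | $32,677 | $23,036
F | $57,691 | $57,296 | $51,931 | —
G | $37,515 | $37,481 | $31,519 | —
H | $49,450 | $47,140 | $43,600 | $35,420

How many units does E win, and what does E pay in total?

E: 2 units, pays $70,840

All unit-bids, highest first — top 10: 57,691 (F-1), 57,296 (F-2), 51,931 (F-3), 49,450 (H-1), 47,140 (H-2), 45,430 (E-1), 43,600 (H-3), 40,044 (E-2), 37,515 (G-1), 37,481 (G-2)
First bid not allocated: $35,420.
E wins 2 unit(s) at $35,420 each.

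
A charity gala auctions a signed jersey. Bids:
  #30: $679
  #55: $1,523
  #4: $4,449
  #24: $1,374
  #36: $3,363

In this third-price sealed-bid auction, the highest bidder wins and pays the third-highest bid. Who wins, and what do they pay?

#4 pays $1,523

Bids ranked: 4,449 (#4) > 3,363 (#36) > 1,523 (#55) > 1,374 (#24) > 679 (#30)
#4 wins; payment is bid #3 in the ranking = $1,523.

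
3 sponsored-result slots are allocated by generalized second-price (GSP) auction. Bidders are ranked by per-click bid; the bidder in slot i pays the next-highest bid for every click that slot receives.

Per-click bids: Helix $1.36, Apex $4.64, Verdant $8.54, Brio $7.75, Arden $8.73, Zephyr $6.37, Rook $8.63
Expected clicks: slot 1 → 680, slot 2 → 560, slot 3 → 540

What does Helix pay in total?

Ranked by bid: $8.73 (Arden) > $8.63 (Rook) > $8.54 (Verdant) > $7.75 (Brio) > …
Helix ranks below slot 3 → no slot, pays nothing.

Helix pays $0.00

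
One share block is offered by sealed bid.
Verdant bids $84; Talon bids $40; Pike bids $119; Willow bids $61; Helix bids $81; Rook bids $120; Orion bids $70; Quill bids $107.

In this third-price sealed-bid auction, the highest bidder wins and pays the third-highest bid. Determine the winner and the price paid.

Third-price sealed-bid auction: the highest bidder wins and pays the third-highest bid.
Sorting bids: 120 (Rook) > 119 (Pike) > 107 (Quill) > 84 (Verdant) > 81 (Helix) > 70 (Orion) > …
Rook wins; payment is bid #3 in the ranking = $107.

Rook pays $107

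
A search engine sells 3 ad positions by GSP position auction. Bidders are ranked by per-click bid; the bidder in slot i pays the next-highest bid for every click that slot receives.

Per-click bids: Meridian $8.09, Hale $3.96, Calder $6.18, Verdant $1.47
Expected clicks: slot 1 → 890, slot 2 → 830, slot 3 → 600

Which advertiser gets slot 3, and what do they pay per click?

Sorting advertisers: $8.09 (Meridian) > $6.18 (Calder) > $3.96 (Hale) > $1.47 (Verdant)
Slot 3 goes to the third-ranked bidder, Hale, who pays the next bid down: $1.47/click.

Hale; $1.47 per click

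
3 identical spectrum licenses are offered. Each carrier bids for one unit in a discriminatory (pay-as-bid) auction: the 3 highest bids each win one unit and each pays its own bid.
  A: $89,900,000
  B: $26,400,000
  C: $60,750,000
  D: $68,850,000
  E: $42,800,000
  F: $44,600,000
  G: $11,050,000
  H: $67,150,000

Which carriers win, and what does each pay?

A $89,900,000, D $68,850,000, H $67,150,000

Bids ranked high→low: 89,900,000 (A), 68,850,000 (D), 67,150,000 (H), 60,750,000 (C), 44,600,000 (F), …
The 3 highest are A, D, H.
Each winner pays its own bid: A $89,900,000, D $68,850,000, H $67,150,000.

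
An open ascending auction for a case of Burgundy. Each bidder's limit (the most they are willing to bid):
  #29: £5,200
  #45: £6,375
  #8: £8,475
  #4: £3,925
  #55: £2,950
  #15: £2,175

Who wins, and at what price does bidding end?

#8 wins at £6,375

Limits ranked: 8,475 (#8) > 6,375 (#45) > 5,200 (#29) > 3,925 (#4) > 2,950 (#55) > 2,175 (#15)
Once the price passes £6,375, only #8 is left; the hammer falls at #45's limit of £6,375.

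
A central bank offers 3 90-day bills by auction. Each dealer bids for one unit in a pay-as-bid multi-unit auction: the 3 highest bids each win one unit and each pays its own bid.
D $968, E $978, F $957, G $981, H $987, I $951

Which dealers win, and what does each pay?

Bids ranked high→low: 987 (H), 981 (G), 978 (E), 968 (D), 957 (F), …
Winners (3 units): H, G, E.
Each winner pays its own bid: H $987, G $981, E $978.

H $987, G $981, E $978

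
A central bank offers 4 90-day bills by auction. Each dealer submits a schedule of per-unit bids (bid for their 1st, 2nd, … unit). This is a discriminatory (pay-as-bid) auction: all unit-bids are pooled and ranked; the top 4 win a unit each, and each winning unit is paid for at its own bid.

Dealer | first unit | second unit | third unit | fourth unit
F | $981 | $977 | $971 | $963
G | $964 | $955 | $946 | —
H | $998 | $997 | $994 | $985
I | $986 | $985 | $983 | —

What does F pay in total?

F pays $0

Pooled unit-bids ranked (top 4): 998 (H-1), 997 (H-2), 994 (H-3), 986 (I-1)
Next rejected bid: $985 (not a price — pay-as-bid).
F wins no units.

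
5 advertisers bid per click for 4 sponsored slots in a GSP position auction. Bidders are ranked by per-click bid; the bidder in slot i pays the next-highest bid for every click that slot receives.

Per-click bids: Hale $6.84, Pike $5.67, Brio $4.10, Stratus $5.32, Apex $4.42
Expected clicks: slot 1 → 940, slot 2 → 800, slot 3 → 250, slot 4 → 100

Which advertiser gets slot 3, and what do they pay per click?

Sorting advertisers: $6.84 (Hale) > $5.67 (Pike) > $5.32 (Stratus) > $4.42 (Apex) > $4.10 (Brio)
Slot 3 goes to the third-ranked bidder, Stratus, who pays the next bid down: $4.42/click.

Stratus; $4.42 per click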